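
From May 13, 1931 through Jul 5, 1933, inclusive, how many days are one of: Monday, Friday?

224

May 13, 1931 is a Wednesday.
The range spans 785 days (inclusive of both endpoints).
785 = 7 × 112 + 1, so there are 112 full weeks plus 1 extra day.
Each full week contributes 2 days from the set (Mon, Fri): 112 × 2 = 224.
The 1 extra day is Wednesday — none qualify.
Total: 224 + 0 = 224.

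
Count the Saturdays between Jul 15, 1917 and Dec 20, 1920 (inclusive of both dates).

Jul 15, 1917 is a Sunday.
That's 1255 days from start to end, counting both.
1255 = 7 × 179 + 2, so there are 179 full weeks plus 2 extra days.
Each full week contributes one Saturday: 179 so far.
The 2 extra days are Sunday, Monday — none qualify.
Total: 179 + 0 = 179.

179 Saturdays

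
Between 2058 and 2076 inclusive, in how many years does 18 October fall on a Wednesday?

Day of week of October 18 in each year:
2058: Fri, 2059: Sat, 2060: Mon, 2061: Tue, 2062: Wed ✓, 2063: Thu, 2064: Sat, 2065: Sun, 2066: Mon, 2067: Tue, 2068: Thu, 2069: Fri, 2070: Sat, 2071: Sun, 2072: Tue, 2073: Wed ✓, 2074: Thu, 2075: Fri, 2076: Sun
Wednesdays: 2062, 2073.

2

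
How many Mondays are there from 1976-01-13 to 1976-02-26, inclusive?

6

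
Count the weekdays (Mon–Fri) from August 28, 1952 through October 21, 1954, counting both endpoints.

561

August 28, 1952 is a Thursday.
The range spans 785 days (inclusive of both endpoints).
785 = 7 × 112 + 1, so there are 112 full weeks plus 1 extra day.
Each full week contributes 5 weekdays (Mon–Fri): 112 × 5 = 560.
The 1 extra day is Thursday — 1 of them qualifies.
Total: 560 + 1 = 561.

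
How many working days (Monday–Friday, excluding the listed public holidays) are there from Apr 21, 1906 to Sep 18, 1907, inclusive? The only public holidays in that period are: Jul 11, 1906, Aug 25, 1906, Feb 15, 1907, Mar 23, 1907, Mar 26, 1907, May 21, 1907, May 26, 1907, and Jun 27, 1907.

Apr 21, 1906 is a Saturday.
The range spans 516 days (inclusive of both endpoints).
516 = 7 × 73 + 5, so there are 73 full weeks plus 5 extra days.
Each full week contributes 5 weekdays (Mon–Fri): 73 × 5 = 365.
The 5 extra days are Saturday, Sunday, Monday, Tuesday, Wednesday — 3 of them qualify.
Total: 365 + 3 = 368.
Holidays: Jul 11, 1906 (Wed); Aug 25, 1906 (Sat); Feb 15, 1907 (Fri); Mar 23, 1907 (Sat); Mar 26, 1907 (Tue); May 21, 1907 (Tue); May 26, 1907 (Sun); Jun 27, 1907 (Thu).
5 of the 8 holidays fall on weekdays; the rest are weekends and were already excluded.
Business days: 368 − 5 = 363.

363 working days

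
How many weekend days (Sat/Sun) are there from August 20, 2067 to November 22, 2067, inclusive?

August 20, 2067 is a Saturday.
From August 20, 2067 to November 22, 2067 is 95 days inclusive.
95 = 7 × 13 + 4, so there are 13 full weeks plus 4 extra days.
Each full week contributes 2 weekend days (Sat, Sun): 13 × 2 = 26.
The 4 extra days are Sat, Sun, Mon, Tue — 2 of them qualify.
Total: 26 + 2 = 28.

28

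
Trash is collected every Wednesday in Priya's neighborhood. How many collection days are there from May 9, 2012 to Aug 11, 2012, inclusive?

14 Wednesdays

May 9, 2012 is a Wednesday.
From May 9, 2012 to Aug 11, 2012 is 95 days inclusive.
95 = 7 × 13 + 4, so there are 13 full weeks plus 4 extra days.
Each full week contributes one Wednesday: 13 so far.
The 4 extra days are Wed, Thu, Fri, Sat — 1 of them qualifies.
Total: 13 + 1 = 14.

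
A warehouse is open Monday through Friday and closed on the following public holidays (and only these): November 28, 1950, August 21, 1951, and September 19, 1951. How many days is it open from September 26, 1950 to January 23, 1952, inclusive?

344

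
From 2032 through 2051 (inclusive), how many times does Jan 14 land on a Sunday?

2

Day of week of January 14 in each year:
2032: Wed, 2033: Fri, 2034: Sat, 2035: Sun ✓, 2036: Mon, 2037: Wed, 2038: Thu, 2039: Fri, 2040: Sat, 2041: Mon, 2042: Tue, 2043: Wed, 2044: Thu, 2045: Sat, 2046: Sun ✓, 2047: Mon, 2048: Tue, 2049: Thu, 2050: Fri, 2051: Sat
Sundays: 2035, 2046.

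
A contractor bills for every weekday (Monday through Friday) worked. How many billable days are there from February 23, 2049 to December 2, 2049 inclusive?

February 23, 2049 is a Tuesday.
That's 283 days from start to end, counting both.
283 = 7 × 40 + 3, so there are 40 full weeks plus 3 extra days.
Each full week contributes 5 weekdays (Mon–Fri): 40 × 5 = 200.
The 3 extra days are Tue, Wed, Thu — 3 of them qualify.
Total: 200 + 3 = 203.

203 weekdays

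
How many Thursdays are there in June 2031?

4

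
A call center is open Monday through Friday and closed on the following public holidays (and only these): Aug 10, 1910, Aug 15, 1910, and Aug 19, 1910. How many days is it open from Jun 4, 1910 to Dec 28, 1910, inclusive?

Jun 4, 1910 is a Saturday.
The range spans 208 days (inclusive of both endpoints).
208 = 7 × 29 + 5, so there are 29 full weeks plus 5 extra days.
Each full week contributes 5 weekdays (Mon–Fri): 29 × 5 = 145.
The 5 extra days are Saturday, Sunday, Monday, Tuesday, Wednesday — 3 of them qualify.
Total: 145 + 3 = 148.
Holidays: Aug 10, 1910 (Wed); Aug 15, 1910 (Mon); Aug 19, 1910 (Fri).
All 3 holidays fall on weekdays, so subtract 3.
Business days: 148 − 3 = 145.

145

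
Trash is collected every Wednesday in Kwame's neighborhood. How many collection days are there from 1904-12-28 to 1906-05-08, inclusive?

1904-12-28 is a Wednesday.
That's 497 days from start to end, counting both.
497 = 7 × 71, so the span is exactly 71 full weeks.
Each full week contributes one Wednesday: 71 so far.

71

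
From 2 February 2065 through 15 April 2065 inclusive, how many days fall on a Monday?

11

2 February 2065 is a Monday.
From 2 February 2065 to 15 April 2065 is 73 days inclusive.
73 = 7 × 10 + 3, so there are 10 full weeks plus 3 extra days.
Each full week contributes one Monday: 10 so far.
The 3 extra days are Mon, Tue, Wed — 1 of them qualifies.
Total: 10 + 1 = 11.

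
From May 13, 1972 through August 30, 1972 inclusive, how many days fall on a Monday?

16 Mondays

May 13, 1972 is a Saturday.
From May 13, 1972 to August 30, 1972 is 110 days inclusive.
110 = 7 × 15 + 5, so there are 15 full weeks plus 5 extra days.
Each full week contributes one Monday: 15 so far.
The 5 extra days are Saturday, Sunday, Monday, Tuesday, Wednesday — 1 of them qualifies.
Total: 15 + 1 = 16.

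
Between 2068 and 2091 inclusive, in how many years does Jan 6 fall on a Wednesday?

Day of week of January 6 in each year:
2068: Fri, 2069: Sun, 2070: Mon, 2071: Tue, 2072: Wed ✓, 2073: Fri, 2074: Sat, 2075: Sun, 2076: Mon, 2077: Wed ✓, 2078: Thu, 2079: Fri, 2080: Sat, 2081: Mon, 2082: Tue, 2083: Wed ✓, 2084: Thu, 2085: Sat, 2086: Sun, 2087: Mon, 2088: Tue, 2089: Thu, 2090: Fri, 2091: Sat
Wednesdays: 2072, 2077, 2083.

3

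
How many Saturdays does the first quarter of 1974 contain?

13

1974-01-01 is a Tuesday.
From 1974-01-01 to 1974-03-31 is 90 days inclusive.
90 = 7 × 12 + 6, so there are 12 full weeks plus 6 extra days.
Each full week contributes one Saturday: 12 so far.
The 6 extra days are Tue, Wed, Thu, Fri, Sat, Sun — 1 of them qualifies.
Total: 12 + 1 = 13.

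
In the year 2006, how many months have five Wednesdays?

4

A month has five Wednesdays exactly when Wednesday falls within its first (length − 28) days.
Jan: 31 days, starts Sun → 5 of Sun, Mon, Tue
Feb: 28 days, starts Wed → 5 of (none)
Mar: 31 days, starts Wed → 5 of Wed, Thu, Fri ✓
Apr: 30 days, starts Sat → 5 of Sat, Sun
May: 31 days, starts Mon → 5 of Mon, Tue, Wed ✓
Jun: 30 days, starts Thu → 5 of Thu, Fri
Jul: 31 days, starts Sat → 5 of Sat, Sun, Mon
Aug: 31 days, starts Tue → 5 of Tue, Wed, Thu ✓
Sep: 30 days, starts Fri → 5 of Fri, Sat
Oct: 31 days, starts Sun → 5 of Sun, Mon, Tue
Nov: 30 days, starts Wed → 5 of Wed, Thu ✓
Dec: 31 days, starts Fri → 5 of Fri, Sat, Sun
Months with five Wednesdays: Mar, May, Aug, Nov.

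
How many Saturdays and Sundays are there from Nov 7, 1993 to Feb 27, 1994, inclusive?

33

Nov 7, 1993 is a Sunday.
That's 113 days from start to end, counting both.
113 = 7 × 16 + 1, so there are 16 full weeks plus 1 extra day.
Each full week contributes 2 weekend days (Sat, Sun): 16 × 2 = 32.
The 1 extra day is Sunday — 1 of them qualifies.
Total: 32 + 1 = 33.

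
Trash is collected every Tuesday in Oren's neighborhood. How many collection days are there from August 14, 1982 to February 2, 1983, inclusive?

August 14, 1982 is a Saturday.
The range spans 173 days (inclusive of both endpoints).
173 = 7 × 24 + 5, so there are 24 full weeks plus 5 extra days.
Each full week contributes one Tuesday: 24 so far.
The 5 extra days are Saturday, Sunday, Monday, Tuesday, Wednesday — 1 of them qualifies.
Total: 24 + 1 = 25.

25 Tuesdays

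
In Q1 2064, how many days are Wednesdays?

1 January 2064 is a Tuesday.
The range spans 91 days (inclusive of both endpoints).
91 = 7 × 13, so the span is exactly 13 full weeks.
Each full week contributes one Wednesday: 13 so far.

13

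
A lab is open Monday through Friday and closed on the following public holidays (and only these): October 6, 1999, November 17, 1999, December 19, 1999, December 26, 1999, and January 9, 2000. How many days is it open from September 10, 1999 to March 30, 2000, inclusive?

September 10, 1999 is a Friday.
That's 203 days from start to end, counting both.
203 = 7 × 29, so the span is exactly 29 full weeks.
Each full week contributes 5 weekdays (Mon–Fri): 29 × 5 = 145.
Holidays: October 6, 1999 (Wed); November 17, 1999 (Wed); December 19, 1999 (Sun); December 26, 1999 (Sun); January 9, 2000 (Sun).
2 of the 5 holidays fall on weekdays; the rest are weekends and were already excluded.
Business days: 145 − 2 = 143.

143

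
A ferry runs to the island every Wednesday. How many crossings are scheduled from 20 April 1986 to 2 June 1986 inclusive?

6 Wednesdays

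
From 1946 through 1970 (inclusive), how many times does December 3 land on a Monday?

3

Day of week of December 3 in each year:
1946: Tue, 1947: Wed, 1948: Fri, 1949: Sat, 1950: Sun, 1951: Mon ✓, 1952: Wed, 1953: Thu, 1954: Fri, 1955: Sat, 1956: Mon ✓, 1957: Tue, 1958: Wed, 1959: Thu, 1960: Sat, 1961: Sun, 1962: Mon ✓, 1963: Tue, 1964: Thu, 1965: Fri, 1966: Sat, 1967: Sun, 1968: Tue, 1969: Wed, 1970: Thu
Mondays: 1951, 1956, 1962.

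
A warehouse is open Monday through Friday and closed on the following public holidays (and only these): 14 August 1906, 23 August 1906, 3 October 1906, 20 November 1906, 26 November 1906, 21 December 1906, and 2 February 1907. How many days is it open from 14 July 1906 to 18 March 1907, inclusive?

170

14 July 1906 is a Saturday.
The range spans 248 days (inclusive of both endpoints).
248 = 7 × 35 + 3, so there are 35 full weeks plus 3 extra days.
Each full week contributes 5 weekdays (Mon–Fri): 35 × 5 = 175.
The 3 extra days are Saturday, Sunday, Monday — 1 of them qualifies.
Total: 175 + 1 = 176.
Holidays: 14 August 1906 (Tue); 23 August 1906 (Thu); 3 October 1906 (Wed); 20 November 1906 (Tue); 26 November 1906 (Mon); 21 December 1906 (Fri); 2 February 1907 (Sat).
6 of the 7 holidays fall on weekdays; the rest are weekends and were already excluded.
Business days: 176 − 6 = 170.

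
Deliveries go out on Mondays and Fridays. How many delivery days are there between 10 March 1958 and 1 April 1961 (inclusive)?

10 March 1958 is a Monday.
From 10 March 1958 to 1 April 1961 is 1119 days inclusive.
1119 = 7 × 159 + 6, so there are 159 full weeks plus 6 extra days.
Each full week contributes 2 days from the set (Mon, Fri): 159 × 2 = 318.
The 6 extra days are Monday, Tuesday, Wednesday, Thursday, Friday, Saturday — 2 of them qualify.
Total: 318 + 2 = 320.

320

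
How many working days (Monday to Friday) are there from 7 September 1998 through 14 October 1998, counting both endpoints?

28

7 September 1998 is a Monday.
That's 38 days from start to end, counting both.
38 = 7 × 5 + 3, so there are 5 full weeks plus 3 extra days.
Each full week contributes 5 weekdays (Mon–Fri): 5 × 5 = 25.
The 3 extra days are Mon, Tue, Wed — 3 of them qualify.
Total: 25 + 3 = 28.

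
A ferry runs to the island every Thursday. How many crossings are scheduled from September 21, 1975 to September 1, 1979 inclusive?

September 21, 1975 is a Sunday.
That's 1442 days from start to end, counting both.
1442 = 7 × 206, so the span is exactly 206 full weeks.
Each full week contributes one Thursday: 206 so far.
Total: 206.

206 Thursdays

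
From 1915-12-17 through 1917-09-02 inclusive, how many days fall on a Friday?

90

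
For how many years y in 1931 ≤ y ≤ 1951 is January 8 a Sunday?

Day of week of January 8 in each year:
1931: Thu, 1932: Fri, 1933: Sun ✓, 1934: Mon, 1935: Tue, 1936: Wed, 1937: Fri, 1938: Sat, 1939: Sun ✓, 1940: Mon, 1941: Wed, 1942: Thu, 1943: Fri, 1944: Sat, 1945: Mon, 1946: Tue, 1947: Wed, 1948: Thu, 1949: Sat, 1950: Sun ✓, 1951: Mon
Sundays: 1933, 1939, 1950.

3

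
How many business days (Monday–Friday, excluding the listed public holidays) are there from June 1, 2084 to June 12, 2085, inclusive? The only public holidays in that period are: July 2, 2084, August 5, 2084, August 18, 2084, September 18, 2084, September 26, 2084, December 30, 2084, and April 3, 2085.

June 1, 2084 is a Thursday.
From June 1, 2084 to June 12, 2085 is 377 days inclusive.
377 = 7 × 53 + 6, so there are 53 full weeks plus 6 extra days.
Each full week contributes 5 weekdays (Mon–Fri): 53 × 5 = 265.
The 6 extra days are Thu, Fri, Sat, Sun, Mon, Tue — 4 of them qualify.
Total: 265 + 4 = 269.
Holidays: July 2, 2084 (Sun); August 5, 2084 (Sat); August 18, 2084 (Fri); September 18, 2084 (Mon); September 26, 2084 (Tue); December 30, 2084 (Sat); April 3, 2085 (Tue).
4 of the 7 holidays fall on weekdays; the rest are weekends and were already excluded.
Business days: 269 − 4 = 265.

265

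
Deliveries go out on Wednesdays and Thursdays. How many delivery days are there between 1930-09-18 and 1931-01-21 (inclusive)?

1930-09-18 is a Thursday.
That's 126 days from start to end, counting both.
126 = 7 × 18, so the span is exactly 18 full weeks.
Each full week contributes 2 days from the set (Wed, Thu): 18 × 2 = 36.

36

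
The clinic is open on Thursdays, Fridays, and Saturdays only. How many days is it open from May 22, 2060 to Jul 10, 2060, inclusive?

May 22, 2060 is a Saturday.
The range spans 50 days (inclusive of both endpoints).
50 = 7 × 7 + 1, so there are 7 full weeks plus 1 extra day.
Each full week contributes 3 days from the set (Thu, Fri, Sat): 7 × 3 = 21.
The 1 extra day is Sat — 1 of them qualifies.
Total: 21 + 1 = 22.

22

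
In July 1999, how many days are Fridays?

5

Jul 1, 1999 is a Thursday.
The range spans 31 days (inclusive of both endpoints).
31 = 7 × 4 + 3, so there are 4 full weeks plus 3 extra days.
Each full week contributes one Friday: 4 so far.
The 3 extra days are Thursday, Friday, Saturday — 1 of them qualifies.
Total: 4 + 1 = 5.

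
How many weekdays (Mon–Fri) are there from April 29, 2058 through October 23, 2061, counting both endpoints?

910 weekdays

April 29, 2058 is a Monday.
That's 1274 days from start to end, counting both.
1274 = 7 × 182, so the span is exactly 182 full weeks.
Each full week contributes 5 weekdays (Mon–Fri): 182 × 5 = 910.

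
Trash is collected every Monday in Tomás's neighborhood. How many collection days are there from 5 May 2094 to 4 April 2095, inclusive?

48

5 May 2094 is a Wednesday.
From 5 May 2094 to 4 April 2095 is 335 days inclusive.
335 = 7 × 47 + 6, so there are 47 full weeks plus 6 extra days.
Each full week contributes one Monday: 47 so far.
The 6 extra days are Wed, Thu, Fri, Sat, Sun, Mon — 1 of them qualifies.
Total: 47 + 1 = 48.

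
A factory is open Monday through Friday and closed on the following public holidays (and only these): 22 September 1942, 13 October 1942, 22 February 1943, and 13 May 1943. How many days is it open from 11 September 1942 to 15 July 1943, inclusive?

11 September 1942 is a Friday.
The range spans 308 days (inclusive of both endpoints).
308 = 7 × 44, so the span is exactly 44 full weeks.
Each full week contributes 5 weekdays (Mon–Fri): 44 × 5 = 220.
Total: 220.
Holidays: 22 September 1942 (Tue); 13 October 1942 (Tue); 22 February 1943 (Mon); 13 May 1943 (Thu).
All 4 holidays fall on weekdays, so subtract 4.
Business days: 220 − 4 = 216.

216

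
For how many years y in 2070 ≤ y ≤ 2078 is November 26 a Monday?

1

Day of week of November 26 in each year:
2070: Wed, 2071: Thu, 2072: Sat, 2073: Sun, 2074: Mon ✓, 2075: Tue, 2076: Thu, 2077: Fri, 2078: Sat
Mondays: 2074.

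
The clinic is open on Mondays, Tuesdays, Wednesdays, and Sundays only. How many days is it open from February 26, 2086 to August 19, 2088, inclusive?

February 26, 2086 is a Tuesday.
From February 26, 2086 to August 19, 2088 is 906 days inclusive.
906 = 7 × 129 + 3, so there are 129 full weeks plus 3 extra days.
Each full week contributes 4 days from the set (Mon, Tue, Wed, Sun): 129 × 4 = 516.
The 3 extra days are Tue, Wed, Thu — 2 of them qualify.
Total: 516 + 2 = 518.

518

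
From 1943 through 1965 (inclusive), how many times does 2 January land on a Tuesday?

3

Day of week of January 2 in each year:
1943: Sat, 1944: Sun, 1945: Tue ✓, 1946: Wed, 1947: Thu, 1948: Fri, 1949: Sun, 1950: Mon, 1951: Tue ✓, 1952: Wed, 1953: Fri, 1954: Sat, 1955: Sun, 1956: Mon, 1957: Wed, 1958: Thu, 1959: Fri, 1960: Sat, 1961: Mon, 1962: Tue ✓, 1963: Wed, 1964: Thu, 1965: Sat
Tuesdays: 1945, 1951, 1962.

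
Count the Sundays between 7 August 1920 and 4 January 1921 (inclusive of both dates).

7 August 1920 is a Saturday.
The range spans 151 days (inclusive of both endpoints).
151 = 7 × 21 + 4, so there are 21 full weeks plus 4 extra days.
Each full week contributes one Sunday: 21 so far.
The 4 extra days are Sat, Sun, Mon, Tue — 1 of them qualifies.
Total: 21 + 1 = 22.

22 Sundays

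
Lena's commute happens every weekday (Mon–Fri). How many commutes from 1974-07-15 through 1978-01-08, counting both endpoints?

910 weekdays

1974-07-15 is a Monday.
The range spans 1274 days (inclusive of both endpoints).
1274 = 7 × 182, so the span is exactly 182 full weeks.
Each full week contributes 5 weekdays (Mon–Fri): 182 × 5 = 910.
Total: 910.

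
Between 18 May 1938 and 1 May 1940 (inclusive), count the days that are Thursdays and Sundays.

18 May 1938 is a Wednesday.
From 18 May 1938 to 1 May 1940 is 715 days inclusive.
715 = 7 × 102 + 1, so there are 102 full weeks plus 1 extra day.
Each full week contributes 2 days from the set (Thu, Sun): 102 × 2 = 204.
The 1 extra day is Wed — none qualify.
Total: 204 + 0 = 204.

204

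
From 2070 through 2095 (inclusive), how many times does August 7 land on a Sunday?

4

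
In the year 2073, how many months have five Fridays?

A month has five Fridays exactly when Friday falls within its first (length − 28) days.
Jan: 31 days, starts Sun → 5 of Sun, Mon, Tue
Feb: 28 days, starts Wed → 5 of (none)
Mar: 31 days, starts Wed → 5 of Wed, Thu, Fri ✓
Apr: 30 days, starts Sat → 5 of Sat, Sun
May: 31 days, starts Mon → 5 of Mon, Tue, Wed
Jun: 30 days, starts Thu → 5 of Thu, Fri ✓
Jul: 31 days, starts Sat → 5 of Sat, Sun, Mon
Aug: 31 days, starts Tue → 5 of Tue, Wed, Thu
Sep: 30 days, starts Fri → 5 of Fri, Sat ✓
Oct: 31 days, starts Sun → 5 of Sun, Mon, Tue
Nov: 30 days, starts Wed → 5 of Wed, Thu
Dec: 31 days, starts Fri → 5 of Fri, Sat, Sun ✓
Months with five Fridays: Mar, Jun, Sep, Dec.

4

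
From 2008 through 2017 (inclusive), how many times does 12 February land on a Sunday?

2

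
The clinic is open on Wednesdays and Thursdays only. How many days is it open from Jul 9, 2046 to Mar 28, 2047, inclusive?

Jul 9, 2046 is a Monday.
That's 263 days from start to end, counting both.
263 = 7 × 37 + 4, so there are 37 full weeks plus 4 extra days.
Each full week contributes 2 days from the set (Wed, Thu): 37 × 2 = 74.
The 4 extra days are Mon, Tue, Wed, Thu — 2 of them qualify.
Total: 74 + 2 = 76.

76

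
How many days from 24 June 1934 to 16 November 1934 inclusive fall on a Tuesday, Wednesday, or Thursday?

63

24 June 1934 is a Sunday.
From 24 June 1934 to 16 November 1934 is 146 days inclusive.
146 = 7 × 20 + 6, so there are 20 full weeks plus 6 extra days.
Each full week contributes 3 days from the set (Tue, Wed, Thu): 20 × 3 = 60.
The 6 extra days are Sun, Mon, Tue, Wed, Thu, Fri — 3 of them qualify.
Total: 60 + 3 = 63.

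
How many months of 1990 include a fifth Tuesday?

A month has five Tuesdays exactly when Tuesday falls within its first (length − 28) days.
Jan: 31 days, starts Mon → 5 of Mon, Tue, Wed ✓
Feb: 28 days, starts Thu → 5 of (none)
Mar: 31 days, starts Thu → 5 of Thu, Fri, Sat
Apr: 30 days, starts Sun → 5 of Sun, Mon
May: 31 days, starts Tue → 5 of Tue, Wed, Thu ✓
Jun: 30 days, starts Fri → 5 of Fri, Sat
Jul: 31 days, starts Sun → 5 of Sun, Mon, Tue ✓
Aug: 31 days, starts Wed → 5 of Wed, Thu, Fri
Sep: 30 days, starts Sat → 5 of Sat, Sun
Oct: 31 days, starts Mon → 5 of Mon, Tue, Wed ✓
Nov: 30 days, starts Thu → 5 of Thu, Fri
Dec: 31 days, starts Sat → 5 of Sat, Sun, Mon
Months with five Tuesdays: Jan, May, Jul, Oct.

4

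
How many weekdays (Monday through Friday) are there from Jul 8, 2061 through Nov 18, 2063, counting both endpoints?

Jul 8, 2061 is a Friday.
That's 864 days from start to end, counting both.
864 = 7 × 123 + 3, so there are 123 full weeks plus 3 extra days.
Each full week contributes 5 weekdays (Mon–Fri): 123 × 5 = 615.
The 3 extra days are Friday, Saturday, Sunday — 1 of them qualifies.
Total: 615 + 1 = 616.

616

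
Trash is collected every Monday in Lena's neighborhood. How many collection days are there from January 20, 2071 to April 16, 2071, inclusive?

12 Mondays

January 20, 2071 is a Tuesday.
That's 87 days from start to end, counting both.
87 = 7 × 12 + 3, so there are 12 full weeks plus 3 extra days.
Each full week contributes one Monday: 12 so far.
The 3 extra days are Tue, Wed, Thu — none qualify.
Total: 12 + 0 = 12.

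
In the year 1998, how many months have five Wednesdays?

A month has five Wednesdays exactly when Wednesday falls within its first (length − 28) days.
Jan: 31 days, starts Thu → 5 of Thu, Fri, Sat
Feb: 28 days, starts Sun → 5 of (none)
Mar: 31 days, starts Sun → 5 of Sun, Mon, Tue
Apr: 30 days, starts Wed → 5 of Wed, Thu ✓
May: 31 days, starts Fri → 5 of Fri, Sat, Sun
Jun: 30 days, starts Mon → 5 of Mon, Tue
Jul: 31 days, starts Wed → 5 of Wed, Thu, Fri ✓
Aug: 31 days, starts Sat → 5 of Sat, Sun, Mon
Sep: 30 days, starts Tue → 5 of Tue, Wed ✓
Oct: 31 days, starts Thu → 5 of Thu, Fri, Sat
Nov: 30 days, starts Sun → 5 of Sun, Mon
Dec: 31 days, starts Tue → 5 of Tue, Wed, Thu ✓
Months with five Wednesdays: Apr, Jul, Sep, Dec.

4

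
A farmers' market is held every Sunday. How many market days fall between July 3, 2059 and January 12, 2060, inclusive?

July 3, 2059 is a Thursday.
That's 194 days from start to end, counting both.
194 = 7 × 27 + 5, so there are 27 full weeks plus 5 extra days.
Each full week contributes one Sunday: 27 so far.
The 5 extra days are Thursday, Friday, Saturday, Sunday, Monday — 1 of them qualifies.
Total: 27 + 1 = 28.

28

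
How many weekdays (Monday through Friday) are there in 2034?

260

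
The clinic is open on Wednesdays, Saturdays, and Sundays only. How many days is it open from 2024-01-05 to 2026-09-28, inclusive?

428

2024-01-05 is a Friday.
The range spans 998 days (inclusive of both endpoints).
998 = 7 × 142 + 4, so there are 142 full weeks plus 4 extra days.
Each full week contributes 3 days from the set (Wed, Sat, Sun): 142 × 3 = 426.
The 4 extra days are Friday, Saturday, Sunday, Monday — 2 of them qualify.
Total: 426 + 2 = 428.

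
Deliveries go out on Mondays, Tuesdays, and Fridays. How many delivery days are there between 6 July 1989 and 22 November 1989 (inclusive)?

6 July 1989 is a Thursday.
That's 140 days from start to end, counting both.
140 = 7 × 20, so the span is exactly 20 full weeks.
Each full week contributes 3 days from the set (Mon, Tue, Fri): 20 × 3 = 60.
Total: 60.

60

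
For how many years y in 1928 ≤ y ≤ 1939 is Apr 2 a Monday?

2

Day of week of April 2 in each year:
1928: Mon ✓, 1929: Tue, 1930: Wed, 1931: Thu, 1932: Sat, 1933: Sun, 1934: Mon ✓, 1935: Tue, 1936: Thu, 1937: Fri, 1938: Sat, 1939: Sun
Mondays: 1928, 1934.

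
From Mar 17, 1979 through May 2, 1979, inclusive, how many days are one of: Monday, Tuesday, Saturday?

21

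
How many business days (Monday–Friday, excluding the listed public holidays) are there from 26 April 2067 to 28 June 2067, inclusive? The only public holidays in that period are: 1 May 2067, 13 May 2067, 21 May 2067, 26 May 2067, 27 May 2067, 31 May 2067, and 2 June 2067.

26 April 2067 is a Tuesday.
From 26 April 2067 to 28 June 2067 is 64 days inclusive.
64 = 7 × 9 + 1, so there are 9 full weeks plus 1 extra day.
Each full week contributes 5 weekdays (Mon–Fri): 9 × 5 = 45.
The 1 extra day is Tue — 1 of them qualifies.
Total: 45 + 1 = 46.
Holidays: 1 May 2067 (Sun); 13 May 2067 (Fri); 21 May 2067 (Sat); 26 May 2067 (Thu); 27 May 2067 (Fri); 31 May 2067 (Tue); 2 June 2067 (Thu).
5 of the 7 holidays fall on weekdays; the rest are weekends and were already excluded.
Business days: 46 − 5 = 41.

41 business days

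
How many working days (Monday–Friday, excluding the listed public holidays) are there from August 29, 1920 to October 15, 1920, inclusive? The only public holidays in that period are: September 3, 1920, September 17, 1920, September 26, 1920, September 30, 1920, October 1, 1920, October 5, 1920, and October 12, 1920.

August 29, 1920 is a Sunday.
That's 48 days from start to end, counting both.
48 = 7 × 6 + 6, so there are 6 full weeks plus 6 extra days.
Each full week contributes 5 weekdays (Mon–Fri): 6 × 5 = 30.
The 6 extra days are Sun, Mon, Tue, Wed, Thu, Fri — 5 of them qualify.
Total: 30 + 5 = 35.
Holidays: September 3, 1920 (Fri); September 17, 1920 (Fri); September 26, 1920 (Sun); September 30, 1920 (Thu); October 1, 1920 (Fri); October 5, 1920 (Tue); October 12, 1920 (Tue).
6 of the 7 holidays fall on weekdays; the rest are weekends and were already excluded.
Business days: 35 − 6 = 29.

29 working days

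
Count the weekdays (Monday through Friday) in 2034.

260

2034-01-01 is a Sunday.
The range spans 365 days (inclusive of both endpoints).
365 = 7 × 52 + 1, so there are 52 full weeks plus 1 extra day.
Each full week contributes 5 weekdays (Mon–Fri): 52 × 5 = 260.
The 1 extra day is Sunday — none qualify.
Total: 260 + 0 = 260.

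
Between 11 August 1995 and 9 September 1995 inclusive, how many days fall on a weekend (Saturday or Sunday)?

9

11 August 1995 is a Friday.
From 11 August 1995 to 9 September 1995 is 30 days inclusive.
30 = 7 × 4 + 2, so there are 4 full weeks plus 2 extra days.
Each full week contributes 2 weekend days (Sat, Sun): 4 × 2 = 8.
The 2 extra days are Friday, Saturday — 1 of them qualifies.
Total: 8 + 1 = 9.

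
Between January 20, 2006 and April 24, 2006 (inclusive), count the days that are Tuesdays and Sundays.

27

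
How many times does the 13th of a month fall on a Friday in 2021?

1

The 13th falls on a Friday when the month's 13th has weekday Fri.
Jan 13 is Wed; Feb 13 is Sat; Mar 13 is Sat; Apr 13 is Tue; May 13 is Thu; Jun 13 is Sun; Jul 13 is Tue; Aug 13 is Fri ✓; Sep 13 is Mon; Oct 13 is Wed; Nov 13 is Sat; Dec 13 is Mon.
Friday the 13ths: Aug.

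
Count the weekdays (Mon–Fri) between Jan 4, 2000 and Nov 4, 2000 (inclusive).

Jan 4, 2000 is a Tuesday.
The range spans 306 days (inclusive of both endpoints).
306 = 7 × 43 + 5, so there are 43 full weeks plus 5 extra days.
Each full week contributes 5 weekdays (Mon–Fri): 43 × 5 = 215.
The 5 extra days are Tue, Wed, Thu, Fri, Sat — 4 of them qualify.
Total: 215 + 4 = 219.

219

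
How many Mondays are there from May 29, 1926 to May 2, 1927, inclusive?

49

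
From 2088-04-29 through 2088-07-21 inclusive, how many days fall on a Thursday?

2088-04-29 is a Thursday.
That's 84 days from start to end, counting both.
84 = 7 × 12, so the span is exactly 12 full weeks.
Each full week contributes one Thursday: 12 so far.

12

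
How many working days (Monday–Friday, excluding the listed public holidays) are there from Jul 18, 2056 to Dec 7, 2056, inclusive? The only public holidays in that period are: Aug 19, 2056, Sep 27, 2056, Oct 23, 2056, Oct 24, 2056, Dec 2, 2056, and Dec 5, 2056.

Jul 18, 2056 is a Tuesday.
The range spans 143 days (inclusive of both endpoints).
143 = 7 × 20 + 3, so there are 20 full weeks plus 3 extra days.
Each full week contributes 5 weekdays (Mon–Fri): 20 × 5 = 100.
The 3 extra days are Tue, Wed, Thu — 3 of them qualify.
Total: 100 + 3 = 103.
Holidays: Aug 19, 2056 (Sat); Sep 27, 2056 (Wed); Oct 23, 2056 (Mon); Oct 24, 2056 (Tue); Dec 2, 2056 (Sat); Dec 5, 2056 (Tue).
4 of the 6 holidays fall on weekdays; the rest are weekends and were already excluded.
Business days: 103 − 4 = 99.

99 working days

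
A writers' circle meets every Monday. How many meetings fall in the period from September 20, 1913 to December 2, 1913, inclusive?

11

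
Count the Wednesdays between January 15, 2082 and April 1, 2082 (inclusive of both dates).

January 15, 2082 is a Thursday.
The range spans 77 days (inclusive of both endpoints).
77 = 7 × 11, so the span is exactly 11 full weeks.
Each full week contributes one Wednesday: 11 so far.

11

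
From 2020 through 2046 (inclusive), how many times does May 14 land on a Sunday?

4

Day of week of May 14 in each year:
2020: Thu, 2021: Fri, 2022: Sat, 2023: Sun ✓, 2024: Tue, 2025: Wed, 2026: Thu, 2027: Fri, 2028: Sun ✓, 2029: Mon, 2030: Tue, 2031: Wed, 2032: Fri, 2033: Sat, 2034: Sun ✓, 2035: Mon, 2036: Wed, 2037: Thu, 2038: Fri, 2039: Sat, 2040: Mon, 2041: Tue, 2042: Wed, 2043: Thu, 2044: Sat, 2045: Sun ✓, 2046: Mon
Sundays: 2023, 2028, 2034, 2045.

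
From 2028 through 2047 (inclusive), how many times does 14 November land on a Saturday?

2

Day of week of November 14 in each year:
2028: Tue, 2029: Wed, 2030: Thu, 2031: Fri, 2032: Sun, 2033: Mon, 2034: Tue, 2035: Wed, 2036: Fri, 2037: Sat ✓, 2038: Sun, 2039: Mon, 2040: Wed, 2041: Thu, 2042: Fri, 2043: Sat ✓, 2044: Mon, 2045: Tue, 2046: Wed, 2047: Thu
Saturdays: 2037, 2043.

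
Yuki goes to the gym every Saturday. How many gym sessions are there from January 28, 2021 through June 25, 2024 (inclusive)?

January 28, 2021 is a Thursday.
The range spans 1245 days (inclusive of both endpoints).
1245 = 7 × 177 + 6, so there are 177 full weeks plus 6 extra days.
Each full week contributes one Saturday: 177 so far.
The 6 extra days are Thu, Fri, Sat, Sun, Mon, Tue — 1 of them qualifies.
Total: 177 + 1 = 178.

178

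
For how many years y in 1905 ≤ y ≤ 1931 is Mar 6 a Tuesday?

4

Day of week of March 6 in each year:
1905: Mon, 1906: Tue ✓, 1907: Wed, 1908: Fri, 1909: Sat, 1910: Sun, 1911: Mon, 1912: Wed, 1913: Thu, 1914: Fri, 1915: Sat, 1916: Mon, 1917: Tue ✓, 1918: Wed, 1919: Thu, 1920: Sat, 1921: Sun, 1922: Mon, 1923: Tue ✓, 1924: Thu, 1925: Fri, 1926: Sat, 1927: Sun, 1928: Tue ✓, 1929: Wed, 1930: Thu, 1931: Fri
Tuesdays: 1906, 1917, 1923, 1928.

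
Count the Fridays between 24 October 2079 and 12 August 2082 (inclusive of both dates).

24 October 2079 is a Tuesday.
The range spans 1024 days (inclusive of both endpoints).
1024 = 7 × 146 + 2, so there are 146 full weeks plus 2 extra days.
Each full week contributes one Friday: 146 so far.
The 2 extra days are Tue, Wed — none qualify.
Total: 146 + 0 = 146.

146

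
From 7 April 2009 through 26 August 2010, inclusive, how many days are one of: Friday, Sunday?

144

7 April 2009 is a Tuesday.
The range spans 507 days (inclusive of both endpoints).
507 = 7 × 72 + 3, so there are 72 full weeks plus 3 extra days.
Each full week contributes 2 days from the set (Fri, Sun): 72 × 2 = 144.
The 3 extra days are Tue, Wed, Thu — none qualify.
Total: 144 + 0 = 144.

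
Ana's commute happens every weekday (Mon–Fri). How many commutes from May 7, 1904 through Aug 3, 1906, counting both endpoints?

May 7, 1904 is a Saturday.
The range spans 819 days (inclusive of both endpoints).
819 = 7 × 117, so the span is exactly 117 full weeks.
Each full week contributes 5 weekdays (Mon–Fri): 117 × 5 = 585.

585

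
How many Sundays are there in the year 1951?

52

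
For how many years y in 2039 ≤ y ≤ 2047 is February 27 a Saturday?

1

Day of week of February 27 in each year:
2039: Sun, 2040: Mon, 2041: Wed, 2042: Thu, 2043: Fri, 2044: Sat ✓, 2045: Mon, 2046: Tue, 2047: Wed
Saturdays: 2044.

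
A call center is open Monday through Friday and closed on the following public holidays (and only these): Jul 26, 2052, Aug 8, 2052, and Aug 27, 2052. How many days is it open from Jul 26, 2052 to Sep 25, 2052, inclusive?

Jul 26, 2052 is a Friday.
The range spans 62 days (inclusive of both endpoints).
62 = 7 × 8 + 6, so there are 8 full weeks plus 6 extra days.
Each full week contributes 5 weekdays (Mon–Fri): 8 × 5 = 40.
The 6 extra days are Friday, Saturday, Sunday, Monday, Tuesday, Wednesday — 4 of them qualify.
Total: 40 + 4 = 44.
Holidays: Jul 26, 2052 (Fri); Aug 8, 2052 (Thu); Aug 27, 2052 (Tue).
All 3 holidays fall on weekdays, so subtract 3.
Business days: 44 − 3 = 41.

41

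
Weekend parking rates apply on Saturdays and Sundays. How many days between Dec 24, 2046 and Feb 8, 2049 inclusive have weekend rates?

Dec 24, 2046 is a Monday.
The range spans 778 days (inclusive of both endpoints).
778 = 7 × 111 + 1, so there are 111 full weeks plus 1 extra day.
Each full week contributes 2 weekend days (Sat, Sun): 111 × 2 = 222.
The 1 extra day is Mon — none qualify.
Total: 222 + 0 = 222.

222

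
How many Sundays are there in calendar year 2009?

1 January 2009 is a Thursday.
The range spans 365 days (inclusive of both endpoints).
365 = 7 × 52 + 1, so there are 52 full weeks plus 1 extra day.
Each full week contributes one Sunday: 52 so far.
The 1 extra day is Thursday — none qualify.
Total: 52 + 0 = 52.

52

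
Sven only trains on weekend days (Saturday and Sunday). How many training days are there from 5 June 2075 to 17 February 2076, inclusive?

5 June 2075 is a Wednesday.
The range spans 258 days (inclusive of both endpoints).
258 = 7 × 36 + 6, so there are 36 full weeks plus 6 extra days.
Each full week contributes 2 weekend days (Sat, Sun): 36 × 2 = 72.
The 6 extra days are Wed, Thu, Fri, Sat, Sun, Mon — 2 of them qualify.
Total: 72 + 2 = 74.

74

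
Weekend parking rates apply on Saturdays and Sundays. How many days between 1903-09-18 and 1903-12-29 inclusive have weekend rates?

30

1903-09-18 is a Friday.
That's 103 days from start to end, counting both.
103 = 7 × 14 + 5, so there are 14 full weeks plus 5 extra days.
Each full week contributes 2 weekend days (Sat, Sun): 14 × 2 = 28.
The 5 extra days are Friday, Saturday, Sunday, Monday, Tuesday — 2 of them qualify.
Total: 28 + 2 = 30.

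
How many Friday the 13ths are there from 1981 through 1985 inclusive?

10

Friday-the-13ths by year:
1981: Feb, Mar, Nov
1982: Aug
1983: May
1984: Jan, Apr, Jul
1985: Sep, Dec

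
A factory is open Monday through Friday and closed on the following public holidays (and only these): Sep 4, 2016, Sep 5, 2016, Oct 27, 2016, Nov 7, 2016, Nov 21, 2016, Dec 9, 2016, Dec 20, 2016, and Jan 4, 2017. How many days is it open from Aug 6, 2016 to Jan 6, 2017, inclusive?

Aug 6, 2016 is a Saturday.
The range spans 154 days (inclusive of both endpoints).
154 = 7 × 22, so the span is exactly 22 full weeks.
Each full week contributes 5 weekdays (Mon–Fri): 22 × 5 = 110.
Total: 110.
Holidays: Sep 4, 2016 (Sun); Sep 5, 2016 (Mon); Oct 27, 2016 (Thu); Nov 7, 2016 (Mon); Nov 21, 2016 (Mon); Dec 9, 2016 (Fri); Dec 20, 2016 (Tue); Jan 4, 2017 (Wed).
7 of the 8 holidays fall on weekdays; the rest are weekends and were already excluded.
Business days: 110 − 7 = 103.

103 working days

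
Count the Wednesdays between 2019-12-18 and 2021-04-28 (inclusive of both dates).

2019-12-18 is a Wednesday.
The range spans 498 days (inclusive of both endpoints).
498 = 7 × 71 + 1, so there are 71 full weeks plus 1 extra day.
Each full week contributes one Wednesday: 71 so far.
The 1 extra day is Wed — 1 of them qualifies.
Total: 71 + 1 = 72.

72 Wednesdays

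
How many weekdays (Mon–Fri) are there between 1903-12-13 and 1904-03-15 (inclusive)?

67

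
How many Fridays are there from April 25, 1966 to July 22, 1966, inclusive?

13 Fridays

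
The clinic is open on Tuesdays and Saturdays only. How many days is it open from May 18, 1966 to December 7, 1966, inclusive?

May 18, 1966 is a Wednesday.
From May 18, 1966 to December 7, 1966 is 204 days inclusive.
204 = 7 × 29 + 1, so there are 29 full weeks plus 1 extra day.
Each full week contributes 2 days from the set (Tue, Sat): 29 × 2 = 58.
The 1 extra day is Wed — none qualify.
Total: 58 + 0 = 58.

58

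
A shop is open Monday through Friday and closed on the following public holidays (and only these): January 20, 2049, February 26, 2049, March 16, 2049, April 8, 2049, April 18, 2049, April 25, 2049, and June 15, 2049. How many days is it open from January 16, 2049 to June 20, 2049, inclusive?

105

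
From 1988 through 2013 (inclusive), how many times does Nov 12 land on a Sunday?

4

Day of week of November 12 in each year:
1988: Sat, 1989: Sun ✓, 1990: Mon, 1991: Tue, 1992: Thu, 1993: Fri, 1994: Sat, 1995: Sun ✓, 1996: Tue, 1997: Wed, 1998: Thu, 1999: Fri, 2000: Sun ✓, 2001: Mon, 2002: Tue, 2003: Wed, 2004: Fri, 2005: Sat, 2006: Sun ✓, 2007: Mon, 2008: Wed, 2009: Thu, 2010: Fri, 2011: Sat, 2012: Mon, 2013: Tue
Sundays: 1989, 1995, 2000, 2006.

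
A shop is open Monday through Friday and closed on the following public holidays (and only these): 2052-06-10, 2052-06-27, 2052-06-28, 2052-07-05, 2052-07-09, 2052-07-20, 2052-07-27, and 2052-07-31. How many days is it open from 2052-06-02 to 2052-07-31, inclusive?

37

2052-06-02 is a Sunday.
The range spans 60 days (inclusive of both endpoints).
60 = 7 × 8 + 4, so there are 8 full weeks plus 4 extra days.
Each full week contributes 5 weekdays (Mon–Fri): 8 × 5 = 40.
The 4 extra days are Sunday, Monday, Tuesday, Wednesday — 3 of them qualify.
Total: 40 + 3 = 43.
Holidays: 2052-06-10 (Mon); 2052-06-27 (Thu); 2052-06-28 (Fri); 2052-07-05 (Fri); 2052-07-09 (Tue); 2052-07-20 (Sat); 2052-07-27 (Sat); 2052-07-31 (Wed).
6 of the 8 holidays fall on weekdays; the rest are weekends and were already excluded.
Business days: 43 − 6 = 37.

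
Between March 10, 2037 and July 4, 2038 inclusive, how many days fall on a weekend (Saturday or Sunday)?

March 10, 2037 is a Tuesday.
From March 10, 2037 to July 4, 2038 is 482 days inclusive.
482 = 7 × 68 + 6, so there are 68 full weeks plus 6 extra days.
Each full week contributes 2 weekend days (Sat, Sun): 68 × 2 = 136.
The 6 extra days are Tue, Wed, Thu, Fri, Sat, Sun — 2 of them qualify.
Total: 136 + 2 = 138.

138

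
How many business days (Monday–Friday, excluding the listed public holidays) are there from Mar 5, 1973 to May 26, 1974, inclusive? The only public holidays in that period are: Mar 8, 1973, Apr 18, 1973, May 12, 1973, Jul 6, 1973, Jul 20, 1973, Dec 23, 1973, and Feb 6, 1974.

315 business days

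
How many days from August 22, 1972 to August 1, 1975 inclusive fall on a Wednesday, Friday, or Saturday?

August 22, 1972 is a Tuesday.
The range spans 1075 days (inclusive of both endpoints).
1075 = 7 × 153 + 4, so there are 153 full weeks plus 4 extra days.
Each full week contributes 3 days from the set (Wed, Fri, Sat): 153 × 3 = 459.
The 4 extra days are Tuesday, Wednesday, Thursday, Friday — 2 of them qualify.
Total: 459 + 2 = 461.

461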